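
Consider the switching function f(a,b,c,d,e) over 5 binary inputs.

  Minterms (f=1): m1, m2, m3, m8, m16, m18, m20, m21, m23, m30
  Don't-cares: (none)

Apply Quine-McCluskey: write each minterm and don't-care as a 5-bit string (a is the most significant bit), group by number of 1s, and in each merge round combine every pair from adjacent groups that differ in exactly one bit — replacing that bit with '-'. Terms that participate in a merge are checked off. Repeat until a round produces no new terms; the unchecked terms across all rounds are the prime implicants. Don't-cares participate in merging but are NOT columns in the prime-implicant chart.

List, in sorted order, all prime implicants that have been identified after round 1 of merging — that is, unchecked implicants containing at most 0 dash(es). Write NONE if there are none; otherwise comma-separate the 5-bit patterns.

01000, 11110

[col 0] 00001*, 00010*, 00011*, 01000, 10000*, 10010*, 10100*, 10101*, 10111*, 11110
[col 1] -0010, 000-1, 0001-, 10-00, 100-0, 101-1, 1010-
Prime implicants: -0010, 000-1, 0001-, 01000, 10-00, 100-0, 101-1, 1010-, 11110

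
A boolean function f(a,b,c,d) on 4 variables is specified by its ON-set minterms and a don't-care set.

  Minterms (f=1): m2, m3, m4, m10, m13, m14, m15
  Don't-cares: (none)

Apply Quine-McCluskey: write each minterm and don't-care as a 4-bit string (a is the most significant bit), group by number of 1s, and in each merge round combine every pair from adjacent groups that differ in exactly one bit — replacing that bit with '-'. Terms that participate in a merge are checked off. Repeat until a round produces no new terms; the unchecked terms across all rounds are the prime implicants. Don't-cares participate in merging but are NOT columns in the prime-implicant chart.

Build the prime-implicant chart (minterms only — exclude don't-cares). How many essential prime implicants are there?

3

[col 0] 0010*, 0011*, 0100, 1010*, 1101*, 1110*, 1111*
[col 1] -010, 001-, 1-10, 11-1, 111-
Prime implicants: -010, 001-, 0100, 1-10, 11-1, 111-
PI chart (minterm → PIs covering it):
  2 | -010,001-
  3 | 001-  (sole → essential)
  4 | 0100  (sole → essential)
  10 | -010,1-10
  13 | 11-1  (sole → essential)
  14 | 1-10,111-
  15 | 11-1,111-
Essential prime implicants: 001-, 0100, 11-1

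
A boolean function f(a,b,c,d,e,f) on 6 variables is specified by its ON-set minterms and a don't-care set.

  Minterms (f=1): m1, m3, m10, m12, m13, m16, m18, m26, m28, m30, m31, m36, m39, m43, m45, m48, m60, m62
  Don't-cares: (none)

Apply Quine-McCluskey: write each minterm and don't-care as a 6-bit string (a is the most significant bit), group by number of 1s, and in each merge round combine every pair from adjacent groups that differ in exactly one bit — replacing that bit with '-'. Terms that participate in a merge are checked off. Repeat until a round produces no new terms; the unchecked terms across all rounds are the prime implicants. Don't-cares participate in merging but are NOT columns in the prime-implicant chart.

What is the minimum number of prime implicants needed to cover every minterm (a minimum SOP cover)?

Round 0: 000001✓ 000011✓ 001010✓ 001100✓ 001101✓ 010000✓ 010010✓ 011010✓ 011100✓ 011110✓ 011111✓ 100100 100111 101011 101101✓ 110000✓ 111100✓ 111110✓
Round 1: -01101 -10000 -11100✓ -11110✓ 0-1010 0-1100 0000-1 00110- 01-010 0100-0 011-10 0111-0✓ 01111- 1111-0✓
Round 2: -111-0
PIs = {-01101, -10000, -111-0, 0-1010, 0-1100, 0000-1, 00110-, 01-010, 0100-0, 011-10, 01111-, 100100, 100111, 101011}
Coverage chart:
  m1: 0000-1 ←essential
  m3: 0000-1 ←essential
  m10: 0-1010 ←essential
  m12: 0-1100,00110-
  m13: -01101,00110-
  m16: -10000,0100-0
  m18: 01-010,0100-0
  m26: 0-1010,01-010,011-10
  m28: -111-0,0-1100
  m30: -111-0,011-10,01111-
  m31: 01111- ←essential
  m36: 100100 ←essential
  m39: 100111 ←essential
  m43: 101011 ←essential
  m45: -01101 ←essential
  m48: -10000 ←essential
  m60: -111-0 ←essential
  m62: -111-0 ←essential
Essential: -01101, -10000, -111-0, 0-1010, 0000-1, 01111-, 100100, 100111, 101011
Petrick residual → 0-1100, 01-010
Min cover (11 terms): b'cde'f + bc'd'e'f' + bcdf' + a'cd'ef' + a'cde'f' + a'b'c'd'f + a'bd'ef' + a'bcde + ab'c'de'f' + ab'c'def + ab'cd'ef

11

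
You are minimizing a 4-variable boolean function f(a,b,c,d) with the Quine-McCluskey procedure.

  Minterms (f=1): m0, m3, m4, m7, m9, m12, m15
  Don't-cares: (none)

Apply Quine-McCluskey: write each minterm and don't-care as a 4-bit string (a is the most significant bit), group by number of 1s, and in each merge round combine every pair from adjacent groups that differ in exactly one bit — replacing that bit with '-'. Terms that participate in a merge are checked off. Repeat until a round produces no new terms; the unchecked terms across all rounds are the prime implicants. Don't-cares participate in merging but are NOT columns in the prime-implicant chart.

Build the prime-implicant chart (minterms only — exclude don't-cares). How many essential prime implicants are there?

5

Round 0: 0000✓ 0011✓ 0100✓ 0111✓ 1001 1100✓ 1111✓
Round 1: -100 -111 0-00 0-11
PIs = {-100, -111, 0-00, 0-11, 1001}
Coverage chart:
  m0: 0-00 ←essential
  m3: 0-11 ←essential
  m4: -100,0-00
  m7: -111,0-11
  m9: 1001 ←essential
  m12: -100 ←essential
  m15: -111 ←essential
Essential: -100, -111, 0-00, 0-11, 1001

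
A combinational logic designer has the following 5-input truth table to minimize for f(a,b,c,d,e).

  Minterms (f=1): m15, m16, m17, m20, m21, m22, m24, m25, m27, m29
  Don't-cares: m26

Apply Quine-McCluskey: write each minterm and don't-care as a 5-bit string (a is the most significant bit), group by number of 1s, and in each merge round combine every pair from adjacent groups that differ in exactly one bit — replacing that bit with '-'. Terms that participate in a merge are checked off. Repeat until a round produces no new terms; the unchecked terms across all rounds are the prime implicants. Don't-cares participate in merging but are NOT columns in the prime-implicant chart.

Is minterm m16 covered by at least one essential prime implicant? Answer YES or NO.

NO

size-2^0 implicants → 01111  10000(✓)  10001(✓)  10100(✓)  10101(✓)  10110(✓)  11000(✓)  11001(✓)  11010(✓)  11011(✓)  11101(✓)
size-2^1 implicants → 1-000(✓)  1-001(✓)  1-101(✓)  10-00(✓)  10-01(✓)  1000-(✓)  101-0  1010-(✓)  11-01(✓)  110-0(✓)  110-1(✓)  1100-(✓)  1101-(✓)
size-2^2 implicants → 1--01  1-00-  10-0-  110--
Unchecked terms (primes): 01111, 1--01, 1-00-, 10-0-, 101-0, 110--
Minterm coverage:
  m15 ⊆ 01111 [E]
  m16 ⊆ 1-00-,10-0-
  m17 ⊆ 1--01,1-00-,10-0-
  m20 ⊆ 10-0-,101-0
  m21 ⊆ 1--01,10-0-
  m22 ⊆ 101-0 [E]
  m24 ⊆ 1-00-,110--
  m25 ⊆ 1--01,1-00-,110--
  m27 ⊆ 110-- [E]
  m29 ⊆ 1--01 [E]
E = {01111, 1--01, 101-0, 110--}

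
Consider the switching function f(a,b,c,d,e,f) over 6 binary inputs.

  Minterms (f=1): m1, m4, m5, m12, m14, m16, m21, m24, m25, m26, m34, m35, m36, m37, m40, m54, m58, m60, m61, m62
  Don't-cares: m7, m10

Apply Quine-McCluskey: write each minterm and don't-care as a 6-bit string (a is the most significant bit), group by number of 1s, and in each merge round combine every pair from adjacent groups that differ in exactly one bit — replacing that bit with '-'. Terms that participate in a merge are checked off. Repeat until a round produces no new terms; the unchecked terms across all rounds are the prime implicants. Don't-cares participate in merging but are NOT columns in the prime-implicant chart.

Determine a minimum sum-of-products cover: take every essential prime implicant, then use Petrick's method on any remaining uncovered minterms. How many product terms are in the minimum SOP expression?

11

Round 0: 000001✓ 000100✓ 000101✓ 000111✓ 001010✓ 001100✓ 001110✓ 010000✓ 010101✓ 011000✓ 011001✓ 011010✓ 100010✓ 100011✓ 100100✓ 100101✓ 101000 110110✓ 111010✓ 111100✓ 111101✓ 111110✓
Round 1: -00100✓ -00101✓ -11010 0-0101 0-1010 00-100 000-01 0001-1 00010-✓ 001-10 0011-0 01-000 0110-0 01100- 10001- 10010-✓ 11-110 111-10 1111-0 11110-
Round 2: -0010-
PIs = {-0010-, -11010, 0-0101, 0-1010, 00-100, 000-01, 0001-1, 001-10, 0011-0, 01-000, 0110-0, 01100-, 10001-, 101000, 11-110, 111-10, 1111-0, 11110-}
Coverage chart:
  m1: 000-01 ←essential
  m4: -0010-,00-100
  m5: -0010-,0-0101,000-01,0001-1
  m12: 00-100,0011-0
  m14: 001-10,0011-0
  m16: 01-000 ←essential
  m21: 0-0101 ←essential
  m24: 01-000,0110-0,01100-
  m25: 01100- ←essential
  m26: -11010,0-1010,0110-0
  m34: 10001- ←essential
  m35: 10001- ←essential
  m36: -0010- ←essential
  m37: -0010- ←essential
  m40: 101000 ←essential
  m54: 11-110 ←essential
  m58: -11010,111-10
  m60: 1111-0,11110-
  m61: 11110- ←essential
  m62: 11-110,111-10,1111-0
Essential: -0010-, 0-0101, 000-01, 01-000, 01100-, 10001-, 101000, 11-110, 11110-
Petrick residual → -11010, 0011-0
Min cover (11 terms): b'c'de' + bcd'ef' + a'c'de'f + a'b'c'e'f + a'b'cdf' + a'bd'e'f' + a'bcd'e' + ab'c'd'e + ab'cd'e'f' + abdef' + abcde'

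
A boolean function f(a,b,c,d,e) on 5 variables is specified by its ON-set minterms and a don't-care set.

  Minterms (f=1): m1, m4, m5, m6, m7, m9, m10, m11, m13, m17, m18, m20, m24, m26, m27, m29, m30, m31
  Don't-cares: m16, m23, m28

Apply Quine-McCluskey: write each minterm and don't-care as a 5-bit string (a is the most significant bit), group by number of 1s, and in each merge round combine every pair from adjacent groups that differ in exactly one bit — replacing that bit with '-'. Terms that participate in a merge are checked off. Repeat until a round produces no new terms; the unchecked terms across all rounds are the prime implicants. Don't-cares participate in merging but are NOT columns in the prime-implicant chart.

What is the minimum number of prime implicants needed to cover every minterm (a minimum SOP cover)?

size-2^0 implicants → 00001(✓)  00100(✓)  00101(✓)  00110(✓)  00111(✓)  01001(✓)  01010(✓)  01011(✓)  01101(✓)  10000(✓)  10001(✓)  10010(✓)  10100(✓)  10111(✓)  11000(✓)  11010(✓)  11011(✓)  11100(✓)  11101(✓)  11110(✓)  11111(✓)
size-2^1 implicants → -0001  -0100  -0111  -1010(✓)  -1011(✓)  -1101  0-001(✓)  0-101(✓)  00-01(✓)  001-0(✓)  001-1(✓)  0010-(✓)  0011-(✓)  01-01(✓)  010-1  0101-(✓)  1-000(✓)  1-010(✓)  1-100(✓)  1-111  10-00(✓)  100-0(✓)  1000-  11-00(✓)  11-10(✓)  11-11(✓)  110-0(✓)  1101-(✓)  111-0(✓)  111-1(✓)  1110-(✓)  1111-(✓)
size-2^2 implicants → -101-  0--01  001--  1--00  1-0-0  11--0  11-1-  111--
Unchecked terms (primes): -0001, -0100, -0111, -101-, -1101, 0--01, 001--, 010-1, 1--00, 1-0-0, 1-111, 1000-, 11--0, 11-1-, 111--
Minterm coverage:
  m1 ⊆ -0001,0--01
  m4 ⊆ -0100,001--
  m5 ⊆ 0--01,001--
  m6 ⊆ 001-- [E]
  m7 ⊆ -0111,001--
  m9 ⊆ 0--01,010-1
  m10 ⊆ -101- [E]
  m11 ⊆ -101-,010-1
  m13 ⊆ -1101,0--01
  m17 ⊆ -0001,1000-
  m18 ⊆ 1-0-0 [E]
  m20 ⊆ -0100,1--00
  m24 ⊆ 1--00,1-0-0,11--0
  m26 ⊆ -101-,1-0-0,11--0,11-1-
  m27 ⊆ -101-,11-1-
  m29 ⊆ -1101,111--
  m30 ⊆ 11--0,11-1-,111--
  m31 ⊆ 1-111,11-1-,111--
E = {-101-, 001--, 1-0-0}
Petrick residual → -0001, -0100, 0--01, 111--
Cover = b'c'd'e + b'cd'e' + bc'd + a'd'e + a'b'c + ac'e' + abc  |cover|=7

7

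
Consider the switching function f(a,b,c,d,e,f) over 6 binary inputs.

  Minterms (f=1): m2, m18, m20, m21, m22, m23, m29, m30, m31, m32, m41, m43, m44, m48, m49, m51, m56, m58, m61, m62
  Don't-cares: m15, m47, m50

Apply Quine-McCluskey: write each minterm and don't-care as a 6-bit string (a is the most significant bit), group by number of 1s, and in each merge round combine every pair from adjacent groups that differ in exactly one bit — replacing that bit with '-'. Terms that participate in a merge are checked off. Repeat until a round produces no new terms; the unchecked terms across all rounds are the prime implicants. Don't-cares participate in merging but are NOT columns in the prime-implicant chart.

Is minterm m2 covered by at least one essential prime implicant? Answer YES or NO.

size-2^0 implicants → 000010(✓)  001111(✓)  010010(✓)  010100(✓)  010101(✓)  010110(✓)  010111(✓)  011101(✓)  011110(✓)  011111(✓)  100000(✓)  101001(✓)  101011(✓)  101100  101111(✓)  110000(✓)  110001(✓)  110010(✓)  110011(✓)  111000(✓)  111010(✓)  111101(✓)  111110(✓)
size-2^1 implicants → -01111  -10010  -11101  -11110  0-0010  0-1111  01-101(✓)  01-110(✓)  01-111(✓)  010-10  0101-0(✓)  0101-1(✓)  01010-(✓)  01011-(✓)  0111-1(✓)  01111-(✓)  1-0000  101-11  1010-1  11-000(✓)  11-010(✓)  1100-0(✓)  1100-1(✓)  11000-(✓)  11001-(✓)  111-10  1110-0(✓)
size-2^2 implicants → 01-1-1  01-11-  0101--  11-0-0  1100--
Unchecked terms (primes): -01111, -10010, -11101, -11110, 0-0010, 0-1111, 01-1-1, 01-11-, 010-10, 0101--, 1-0000, 101-11, 1010-1, 101100, 11-0-0, 1100--, 111-10
Minterm coverage:
  m2 ⊆ 0-0010 [E]
  m18 ⊆ -10010,0-0010,010-10
  m20 ⊆ 0101-- [E]
  m21 ⊆ 01-1-1,0101--
  m22 ⊆ 01-11-,010-10,0101--
  m23 ⊆ 01-1-1,01-11-,0101--
  m29 ⊆ -11101,01-1-1
  m30 ⊆ -11110,01-11-
  m31 ⊆ 0-1111,01-1-1,01-11-
  m32 ⊆ 1-0000 [E]
  m41 ⊆ 1010-1 [E]
  m43 ⊆ 101-11,1010-1
  m44 ⊆ 101100 [E]
  m48 ⊆ 1-0000,11-0-0,1100--
  m49 ⊆ 1100-- [E]
  m51 ⊆ 1100-- [E]
  m56 ⊆ 11-0-0 [E]
  m58 ⊆ 11-0-0,111-10
  m61 ⊆ -11101 [E]
  m62 ⊆ -11110,111-10
E = {-11101, 0-0010, 0101--, 1-0000, 1010-1, 101100, 11-0-0, 1100--}

YES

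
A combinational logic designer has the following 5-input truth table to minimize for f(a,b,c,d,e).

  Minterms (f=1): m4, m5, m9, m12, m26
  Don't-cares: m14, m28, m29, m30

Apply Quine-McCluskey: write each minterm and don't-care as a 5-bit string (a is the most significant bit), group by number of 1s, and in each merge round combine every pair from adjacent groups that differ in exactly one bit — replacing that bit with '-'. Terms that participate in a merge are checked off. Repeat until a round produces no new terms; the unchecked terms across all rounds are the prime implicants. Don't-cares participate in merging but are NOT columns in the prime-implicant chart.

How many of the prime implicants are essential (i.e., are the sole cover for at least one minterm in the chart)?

3

Round 0: 00100✓ 00101✓ 01001 01100✓ 01110✓ 11010✓ 11100✓ 11101✓ 11110✓
Round 1: -1100✓ -1110✓ 0-100 0010- 011-0✓ 11-10 111-0✓ 1110-
Round 2: -11-0
PIs = {-11-0, 0-100, 0010-, 01001, 11-10, 1110-}
Coverage chart:
  m4: 0-100,0010-
  m5: 0010- ←essential
  m9: 01001 ←essential
  m12: -11-0,0-100
  m26: 11-10 ←essential
Essential: 0010-, 01001, 11-10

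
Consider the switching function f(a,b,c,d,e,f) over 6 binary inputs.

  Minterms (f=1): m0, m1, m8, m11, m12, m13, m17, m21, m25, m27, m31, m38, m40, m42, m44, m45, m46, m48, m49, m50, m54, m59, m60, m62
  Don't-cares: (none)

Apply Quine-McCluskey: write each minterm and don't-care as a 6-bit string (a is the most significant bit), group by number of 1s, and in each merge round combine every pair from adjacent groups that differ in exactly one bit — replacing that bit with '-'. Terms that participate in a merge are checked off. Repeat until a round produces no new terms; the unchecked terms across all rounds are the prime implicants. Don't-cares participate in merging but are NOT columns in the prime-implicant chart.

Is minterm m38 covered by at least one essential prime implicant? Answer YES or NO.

size-2^0 implicants → 000000(✓)  000001(✓)  001000(✓)  001011(✓)  001100(✓)  001101(✓)  010001(✓)  010101(✓)  011001(✓)  011011(✓)  011111(✓)  100110(✓)  101000(✓)  101010(✓)  101100(✓)  101101(✓)  101110(✓)  110000(✓)  110001(✓)  110010(✓)  110110(✓)  111011(✓)  111100(✓)  111110(✓)
size-2^1 implicants → -01000(✓)  -01100(✓)  -01101(✓)  -10001  -11011  0-0001  0-1011  00-000  00000-  001-00(✓)  00110-(✓)  01-001  010-01  011-11  0110-1  1-0110(✓)  1-1100(✓)  1-1110(✓)  10-110(✓)  101-00(✓)  101-10(✓)  1010-0(✓)  1011-0(✓)  10110-(✓)  11-110(✓)  110-10  1100-0  11000-  1111-0(✓)
size-2^2 implicants → -01-00  -0110-  1--110  1-11-0  101--0
Unchecked terms (primes): -01-00, -0110-, -10001, -11011, 0-0001, 0-1011, 00-000, 00000-, 01-001, 010-01, 011-11, 0110-1, 1--110, 1-11-0, 101--0, 110-10, 1100-0, 11000-
Minterm coverage:
  m0 ⊆ 00-000,00000-
  m1 ⊆ 0-0001,00000-
  m8 ⊆ -01-00,00-000
  m11 ⊆ 0-1011 [E]
  m12 ⊆ -01-00,-0110-
  m13 ⊆ -0110- [E]
  m17 ⊆ -10001,0-0001,01-001,010-01
  m21 ⊆ 010-01 [E]
  m25 ⊆ 01-001,0110-1
  m27 ⊆ -11011,0-1011,011-11,0110-1
  m31 ⊆ 011-11 [E]
  m38 ⊆ 1--110 [E]
  m40 ⊆ -01-00,101--0
  m42 ⊆ 101--0 [E]
  m44 ⊆ -01-00,-0110-,1-11-0,101--0
  m45 ⊆ -0110- [E]
  m46 ⊆ 1--110,1-11-0,101--0
  m48 ⊆ 1100-0,11000-
  m49 ⊆ -10001,11000-
  m50 ⊆ 110-10,1100-0
  m54 ⊆ 1--110,110-10
  m59 ⊆ -11011 [E]
  m60 ⊆ 1-11-0 [E]
  m62 ⊆ 1--110,1-11-0
E = {-0110-, -11011, 0-1011, 010-01, 011-11, 1--110, 1-11-0, 101--0}

YES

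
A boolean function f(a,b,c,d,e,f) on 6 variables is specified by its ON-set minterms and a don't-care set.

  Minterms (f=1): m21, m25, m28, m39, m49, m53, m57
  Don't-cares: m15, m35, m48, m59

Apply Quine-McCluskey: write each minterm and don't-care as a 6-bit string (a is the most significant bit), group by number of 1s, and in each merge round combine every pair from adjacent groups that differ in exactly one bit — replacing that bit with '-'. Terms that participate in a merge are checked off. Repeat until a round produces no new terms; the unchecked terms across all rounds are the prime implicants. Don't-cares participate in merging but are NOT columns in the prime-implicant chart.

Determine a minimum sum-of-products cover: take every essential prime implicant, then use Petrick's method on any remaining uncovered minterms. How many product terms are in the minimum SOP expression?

5

size-2^0 implicants → 001111  010101(✓)  011001(✓)  011100  100011(✓)  100111(✓)  110000(✓)  110001(✓)  110101(✓)  111001(✓)  111011(✓)
size-2^1 implicants → -10101  -11001  100-11  11-001  110-01  11000-  1110-1
Unchecked terms (primes): -10101, -11001, 001111, 011100, 100-11, 11-001, 110-01, 11000-, 1110-1
Minterm coverage:
  m21 ⊆ -10101 [E]
  m25 ⊆ -11001 [E]
  m28 ⊆ 011100 [E]
  m39 ⊆ 100-11 [E]
  m49 ⊆ 11-001,110-01,11000-
  m53 ⊆ -10101,110-01
  m57 ⊆ -11001,11-001,1110-1
E = {-10101, -11001, 011100, 100-11}
Petrick residual → 11-001
Cover = bc'de'f + bcd'e'f + a'bcde'f' + ab'c'ef + abd'e'f  |cover|=5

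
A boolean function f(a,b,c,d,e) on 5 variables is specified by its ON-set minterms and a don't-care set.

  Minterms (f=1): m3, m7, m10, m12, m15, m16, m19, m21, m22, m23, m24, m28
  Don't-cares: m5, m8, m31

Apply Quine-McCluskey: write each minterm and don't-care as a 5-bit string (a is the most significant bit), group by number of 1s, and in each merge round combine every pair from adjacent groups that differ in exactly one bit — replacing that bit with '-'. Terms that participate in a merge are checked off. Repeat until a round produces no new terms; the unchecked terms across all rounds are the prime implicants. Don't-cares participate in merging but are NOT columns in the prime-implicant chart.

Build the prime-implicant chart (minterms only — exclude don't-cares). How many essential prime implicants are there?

7

size-2^0 implicants → 00011(✓)  00101(✓)  00111(✓)  01000(✓)  01010(✓)  01100(✓)  01111(✓)  10000(✓)  10011(✓)  10101(✓)  10110(✓)  10111(✓)  11000(✓)  11100(✓)  11111(✓)
size-2^1 implicants → -0011(✓)  -0101(✓)  -0111(✓)  -1000(✓)  -1100(✓)  -1111(✓)  0-111(✓)  00-11(✓)  001-1(✓)  01-00(✓)  010-0  1-000  1-111(✓)  10-11(✓)  101-1(✓)  1011-  11-00(✓)
size-2^2 implicants → --111  -0-11  -01-1  -1-00
Unchecked terms (primes): --111, -0-11, -01-1, -1-00, 010-0, 1-000, 1011-
Minterm coverage:
  m3 ⊆ -0-11 [E]
  m7 ⊆ --111,-0-11,-01-1
  m10 ⊆ 010-0 [E]
  m12 ⊆ -1-00 [E]
  m15 ⊆ --111 [E]
  m16 ⊆ 1-000 [E]
  m19 ⊆ -0-11 [E]
  m21 ⊆ -01-1 [E]
  m22 ⊆ 1011- [E]
  m23 ⊆ --111,-0-11,-01-1,1011-
  m24 ⊆ -1-00,1-000
  m28 ⊆ -1-00 [E]
E = {--111, -0-11, -01-1, -1-00, 010-0, 1-000, 1011-}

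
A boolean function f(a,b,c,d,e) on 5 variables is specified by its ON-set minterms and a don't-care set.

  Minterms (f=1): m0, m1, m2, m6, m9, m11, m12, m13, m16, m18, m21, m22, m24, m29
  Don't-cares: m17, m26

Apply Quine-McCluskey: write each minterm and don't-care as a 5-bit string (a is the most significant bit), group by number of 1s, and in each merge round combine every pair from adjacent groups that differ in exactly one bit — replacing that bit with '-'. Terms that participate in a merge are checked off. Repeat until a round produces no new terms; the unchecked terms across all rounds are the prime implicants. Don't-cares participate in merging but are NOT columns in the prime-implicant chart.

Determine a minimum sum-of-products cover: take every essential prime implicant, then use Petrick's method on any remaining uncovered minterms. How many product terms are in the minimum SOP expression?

6

size-2^0 implicants → 00000(✓)  00001(✓)  00010(✓)  00110(✓)  01001(✓)  01011(✓)  01100(✓)  01101(✓)  10000(✓)  10001(✓)  10010(✓)  10101(✓)  10110(✓)  11000(✓)  11010(✓)  11101(✓)
size-2^1 implicants → -0000(✓)  -0001(✓)  -0010(✓)  -0110(✓)  -1101  0-001  00-10(✓)  000-0(✓)  0000-(✓)  01-01  010-1  0110-  1-000(✓)  1-010(✓)  1-101  10-01  10-10(✓)  100-0(✓)  1000-(✓)  110-0(✓)
size-2^2 implicants → -0-10  -00-0  -000-  1-0-0
Unchecked terms (primes): -0-10, -00-0, -000-, -1101, 0-001, 01-01, 010-1, 0110-, 1-0-0, 1-101, 10-01
Minterm coverage:
  m0 ⊆ -00-0,-000-
  m1 ⊆ -000-,0-001
  m2 ⊆ -0-10,-00-0
  m6 ⊆ -0-10 [E]
  m9 ⊆ 0-001,01-01,010-1
  m11 ⊆ 010-1 [E]
  m12 ⊆ 0110- [E]
  m13 ⊆ -1101,01-01,0110-
  m16 ⊆ -00-0,-000-,1-0-0
  m18 ⊆ -0-10,-00-0,1-0-0
  m21 ⊆ 1-101,10-01
  m22 ⊆ -0-10 [E]
  m24 ⊆ 1-0-0 [E]
  m29 ⊆ -1101,1-101
E = {-0-10, 010-1, 0110-, 1-0-0}
Petrick residual → -000-, 1-101
Cover = b'de' + b'c'd' + a'bc'e + a'bcd' + ac'e' + acd'e  |cover|=6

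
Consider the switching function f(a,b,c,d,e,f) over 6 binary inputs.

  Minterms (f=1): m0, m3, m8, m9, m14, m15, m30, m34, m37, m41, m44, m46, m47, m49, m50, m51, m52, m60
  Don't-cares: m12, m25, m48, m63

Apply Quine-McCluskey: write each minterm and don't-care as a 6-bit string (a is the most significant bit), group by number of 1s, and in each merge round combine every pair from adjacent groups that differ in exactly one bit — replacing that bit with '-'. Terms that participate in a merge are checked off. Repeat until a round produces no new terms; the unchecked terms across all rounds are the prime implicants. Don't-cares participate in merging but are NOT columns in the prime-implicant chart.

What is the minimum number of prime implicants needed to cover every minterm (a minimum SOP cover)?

10

Round 0: 000000✓ 000011 001000✓ 001001✓ 001100✓ 001110✓ 001111✓ 011001✓ 011110✓ 100010✓ 100101 101001✓ 101100✓ 101110✓ 101111✓ 110000✓ 110001✓ 110010✓ 110011✓ 110100✓ 111100✓ 111111✓
Round 1: -01001 -01100✓ -01110✓ -01111✓ 0-1001 0-1110 00-000 001-00 00100- 0011-0✓ 00111-✓ 1-0010 1-1100 1-1111 1011-0✓ 10111-✓ 11-100 110-00 1100-0✓ 1100-1✓ 11000-✓ 11001-✓
Round 2: -011-0 -0111- 1100--
PIs = {-01001, -011-0, -0111-, 0-1001, 0-1110, 00-000, 000011, 001-00, 00100-, 1-0010, 1-1100, 1-1111, 100101, 11-100, 110-00, 1100--}
Coverage chart:
  m0: 00-000 ←essential
  m3: 000011 ←essential
  m8: 00-000,001-00,00100-
  m9: -01001,0-1001,00100-
  m14: -011-0,-0111-,0-1110
  m15: -0111- ←essential
  m30: 0-1110 ←essential
  m34: 1-0010 ←essential
  m37: 100101 ←essential
  m41: -01001 ←essential
  m44: -011-0,1-1100
  m46: -011-0,-0111-
  m47: -0111-,1-1111
  m49: 1100-- ←essential
  m50: 1-0010,1100--
  m51: 1100-- ←essential
  m52: 11-100,110-00
  m60: 1-1100,11-100
Essential: -01001, -0111-, 0-1110, 00-000, 000011, 1-0010, 100101, 1100--
Petrick residual → -011-0, 11-100
Min cover (10 terms): b'cd'e'f + b'cdf' + b'cde + a'cdef' + a'b'd'e'f' + a'b'c'd'ef + ac'd'ef' + ab'c'de'f + abde'f' + abc'd'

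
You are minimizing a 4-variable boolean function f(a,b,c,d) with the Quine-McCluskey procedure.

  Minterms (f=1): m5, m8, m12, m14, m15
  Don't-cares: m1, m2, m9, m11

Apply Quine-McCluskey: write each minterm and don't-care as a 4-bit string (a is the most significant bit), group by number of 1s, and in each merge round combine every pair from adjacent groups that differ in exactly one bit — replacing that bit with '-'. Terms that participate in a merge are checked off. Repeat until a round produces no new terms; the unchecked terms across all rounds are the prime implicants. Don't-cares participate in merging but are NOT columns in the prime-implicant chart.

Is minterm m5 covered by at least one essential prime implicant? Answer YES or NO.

Round 0: 0001✓ 0010 0101✓ 1000✓ 1001✓ 1011✓ 1100✓ 1110✓ 1111✓
Round 1: -001 0-01 1-00 1-11 10-1 100- 11-0 111-
PIs = {-001, 0-01, 0010, 1-00, 1-11, 10-1, 100-, 11-0, 111-}
Coverage chart:
  m5: 0-01 ←essential
  m8: 1-00,100-
  m12: 1-00,11-0
  m14: 11-0,111-
  m15: 1-11,111-
Essential: 0-01

YES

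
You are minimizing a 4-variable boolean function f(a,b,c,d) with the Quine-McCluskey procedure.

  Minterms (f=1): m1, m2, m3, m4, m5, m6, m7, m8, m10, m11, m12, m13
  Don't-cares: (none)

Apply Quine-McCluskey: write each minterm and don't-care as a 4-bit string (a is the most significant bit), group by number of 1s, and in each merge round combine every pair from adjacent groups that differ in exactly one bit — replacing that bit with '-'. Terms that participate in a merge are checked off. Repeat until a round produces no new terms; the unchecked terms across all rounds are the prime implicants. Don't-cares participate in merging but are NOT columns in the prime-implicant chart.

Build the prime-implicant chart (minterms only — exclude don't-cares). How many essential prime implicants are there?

[col 0] 0001*, 0010*, 0011*, 0100*, 0101*, 0110*, 0111*, 1000*, 1010*, 1011*, 1100*, 1101*
[col 1] -010*, -011*, -100*, -101*, 0-01*, 0-10*, 0-11*, 00-1*, 001-*, 01-0*, 01-1*, 010-*, 011-*, 1-00, 10-0, 101-*, 110-*
[col 2] -01-, -10-, 0--1, 0-1-, 01--
Prime implicants: -01-, -10-, 0--1, 0-1-, 01--, 1-00, 10-0
PI chart (minterm → PIs covering it):
  1 | 0--1  (sole → essential)
  2 | -01-,0-1-
  3 | -01-,0--1,0-1-
  4 | -10-,01--
  5 | -10-,0--1,01--
  6 | 0-1-,01--
  7 | 0--1,0-1-,01--
  8 | 1-00,10-0
  10 | -01-,10-0
  11 | -01-  (sole → essential)
  12 | -10-,1-00
  13 | -10-  (sole → essential)
Essential prime implicants: -01-, -10-, 0--1

3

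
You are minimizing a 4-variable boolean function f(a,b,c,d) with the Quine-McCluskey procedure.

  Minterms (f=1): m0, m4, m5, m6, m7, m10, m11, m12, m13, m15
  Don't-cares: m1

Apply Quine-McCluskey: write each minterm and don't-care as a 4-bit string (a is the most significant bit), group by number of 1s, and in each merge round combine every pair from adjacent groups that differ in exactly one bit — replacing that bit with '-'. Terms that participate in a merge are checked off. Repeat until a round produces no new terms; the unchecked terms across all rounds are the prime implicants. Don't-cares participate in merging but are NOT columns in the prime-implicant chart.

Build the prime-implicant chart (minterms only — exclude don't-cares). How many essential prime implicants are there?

4

size-2^0 implicants → 0000(✓)  0001(✓)  0100(✓)  0101(✓)  0110(✓)  0111(✓)  1010(✓)  1011(✓)  1100(✓)  1101(✓)  1111(✓)
size-2^1 implicants → -100(✓)  -101(✓)  -111(✓)  0-00(✓)  0-01(✓)  000-(✓)  01-0(✓)  01-1(✓)  010-(✓)  011-(✓)  1-11  101-  11-1(✓)  110-(✓)
size-2^2 implicants → -1-1  -10-  0-0-  01--
Unchecked terms (primes): -1-1, -10-, 0-0-, 01--, 1-11, 101-
Minterm coverage:
  m0 ⊆ 0-0- [E]
  m4 ⊆ -10-,0-0-,01--
  m5 ⊆ -1-1,-10-,0-0-,01--
  m6 ⊆ 01-- [E]
  m7 ⊆ -1-1,01--
  m10 ⊆ 101- [E]
  m11 ⊆ 1-11,101-
  m12 ⊆ -10- [E]
  m13 ⊆ -1-1,-10-
  m15 ⊆ -1-1,1-11
E = {-10-, 0-0-, 01--, 101-}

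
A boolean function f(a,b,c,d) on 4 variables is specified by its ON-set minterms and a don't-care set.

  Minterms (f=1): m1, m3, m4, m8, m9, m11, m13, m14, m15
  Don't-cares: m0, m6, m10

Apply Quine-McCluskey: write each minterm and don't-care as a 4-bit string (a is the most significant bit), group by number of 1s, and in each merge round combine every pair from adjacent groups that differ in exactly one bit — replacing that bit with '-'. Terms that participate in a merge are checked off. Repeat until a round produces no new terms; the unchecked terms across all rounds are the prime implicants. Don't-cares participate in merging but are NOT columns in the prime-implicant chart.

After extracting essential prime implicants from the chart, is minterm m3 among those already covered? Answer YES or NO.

Round 0: 0000✓ 0001✓ 0011✓ 0100✓ 0110✓ 1000✓ 1001✓ 1010✓ 1011✓ 1101✓ 1110✓ 1111✓
Round 1: -000✓ -001✓ -011✓ -110 0-00 00-1✓ 000-✓ 01-0 1-01✓ 1-10✓ 1-11✓ 10-0✓ 10-1✓ 100-✓ 101-✓ 11-1✓ 111-✓
Round 2: -0-1 -00- 1--1 1-1- 10--
PIs = {-0-1, -00-, -110, 0-00, 01-0, 1--1, 1-1-, 10--}
Coverage chart:
  m1: -0-1,-00-
  m3: -0-1 ←essential
  m4: 0-00,01-0
  m8: -00-,10--
  m9: -0-1,-00-,1--1,10--
  m11: -0-1,1--1,1-1-,10--
  m13: 1--1 ←essential
  m14: -110,1-1-
  m15: 1--1,1-1-
Essential: -0-1, 1--1

YES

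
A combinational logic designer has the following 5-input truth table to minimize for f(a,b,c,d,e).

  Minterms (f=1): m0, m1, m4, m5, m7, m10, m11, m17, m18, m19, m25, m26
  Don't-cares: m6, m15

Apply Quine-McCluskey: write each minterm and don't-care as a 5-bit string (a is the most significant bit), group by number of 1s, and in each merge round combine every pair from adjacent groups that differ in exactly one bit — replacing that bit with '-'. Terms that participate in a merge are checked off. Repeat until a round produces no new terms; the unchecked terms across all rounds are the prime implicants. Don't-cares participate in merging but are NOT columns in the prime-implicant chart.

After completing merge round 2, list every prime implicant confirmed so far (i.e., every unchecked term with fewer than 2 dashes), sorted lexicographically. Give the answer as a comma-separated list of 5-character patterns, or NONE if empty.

Round 0: 00000✓ 00001✓ 00100✓ 00101✓ 00110✓ 00111✓ 01010✓ 01011✓ 01111✓ 10001✓ 10010✓ 10011✓ 11001✓ 11010✓
Round 1: -0001 -1010 0-111 00-00✓ 00-01✓ 0000-✓ 001-0✓ 001-1✓ 0010-✓ 0011-✓ 01-11 0101- 1-001 1-010 100-1 1001-
Round 2: 00-0- 001--
PIs = {-0001, -1010, 0-111, 00-0-, 001--, 01-11, 0101-, 1-001, 1-010, 100-1, 1001-}

-0001, -1010, 0-111, 01-11, 0101-, 1-001, 1-010, 100-1, 1001-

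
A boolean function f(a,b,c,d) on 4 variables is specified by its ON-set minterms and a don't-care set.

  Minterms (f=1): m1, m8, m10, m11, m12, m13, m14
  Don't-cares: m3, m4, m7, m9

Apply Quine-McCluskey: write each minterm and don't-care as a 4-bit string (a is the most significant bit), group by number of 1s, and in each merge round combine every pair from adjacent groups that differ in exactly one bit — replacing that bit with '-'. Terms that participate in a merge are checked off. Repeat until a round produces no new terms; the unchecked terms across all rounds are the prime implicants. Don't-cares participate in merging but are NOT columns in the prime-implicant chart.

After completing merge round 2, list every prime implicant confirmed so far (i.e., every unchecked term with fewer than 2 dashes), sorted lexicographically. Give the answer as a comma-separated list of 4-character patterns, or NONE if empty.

-100, 0-11

[col 0] 0001*, 0011*, 0100*, 0111*, 1000*, 1001*, 1010*, 1011*, 1100*, 1101*, 1110*
[col 1] -001*, -011*, -100, 0-11, 00-1*, 1-00*, 1-01*, 1-10*, 10-0*, 10-1*, 100-*, 101-*, 11-0*, 110-*
[col 2] -0-1, 1--0, 1-0-, 10--
Prime implicants: -0-1, -100, 0-11, 1--0, 1-0-, 10--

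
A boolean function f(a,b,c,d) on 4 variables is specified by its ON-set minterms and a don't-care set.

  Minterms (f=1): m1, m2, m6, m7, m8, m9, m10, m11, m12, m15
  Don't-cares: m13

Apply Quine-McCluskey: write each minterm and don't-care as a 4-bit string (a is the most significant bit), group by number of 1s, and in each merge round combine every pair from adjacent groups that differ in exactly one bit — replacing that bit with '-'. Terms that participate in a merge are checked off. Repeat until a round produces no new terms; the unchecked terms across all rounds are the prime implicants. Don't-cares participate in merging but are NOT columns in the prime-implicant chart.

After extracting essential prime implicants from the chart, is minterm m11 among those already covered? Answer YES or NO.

NO

[col 0] 0001*, 0010*, 0110*, 0111*, 1000*, 1001*, 1010*, 1011*, 1100*, 1101*, 1111*
[col 1] -001, -010, -111, 0-10, 011-, 1-00*, 1-01*, 1-11*, 10-0*, 10-1*, 100-*, 101-*, 11-1*, 110-*
[col 2] 1--1, 1-0-, 10--
Prime implicants: -001, -010, -111, 0-10, 011-, 1--1, 1-0-, 10--
PI chart (minterm → PIs covering it):
  1 | -001  (sole → essential)
  2 | -010,0-10
  6 | 0-10,011-
  7 | -111,011-
  8 | 1-0-,10--
  9 | -001,1--1,1-0-,10--
  10 | -010,10--
  11 | 1--1,10--
  12 | 1-0-  (sole → essential)
  15 | -111,1--1
Essential prime implicants: -001, 1-0-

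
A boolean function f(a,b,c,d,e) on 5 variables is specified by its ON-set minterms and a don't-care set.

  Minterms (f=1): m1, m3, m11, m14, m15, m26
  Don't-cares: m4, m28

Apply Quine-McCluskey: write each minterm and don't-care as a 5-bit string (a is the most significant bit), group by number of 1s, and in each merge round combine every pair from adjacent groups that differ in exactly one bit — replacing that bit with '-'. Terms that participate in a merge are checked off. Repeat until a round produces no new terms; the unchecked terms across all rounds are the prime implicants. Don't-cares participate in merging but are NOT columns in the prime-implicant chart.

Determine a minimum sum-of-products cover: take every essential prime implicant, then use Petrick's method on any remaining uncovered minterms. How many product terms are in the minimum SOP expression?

4

size-2^0 implicants → 00001(✓)  00011(✓)  00100  01011(✓)  01110(✓)  01111(✓)  11010  11100
size-2^1 implicants → 0-011  000-1  01-11  0111-
Unchecked terms (primes): 0-011, 000-1, 00100, 01-11, 0111-, 11010, 11100
Minterm coverage:
  m1 ⊆ 000-1 [E]
  m3 ⊆ 0-011,000-1
  m11 ⊆ 0-011,01-11
  m14 ⊆ 0111- [E]
  m15 ⊆ 01-11,0111-
  m26 ⊆ 11010 [E]
E = {000-1, 0111-, 11010}
Petrick residual → 0-011
Cover = a'c'de + a'b'c'e + a'bcd + abc'de'  |cover|=4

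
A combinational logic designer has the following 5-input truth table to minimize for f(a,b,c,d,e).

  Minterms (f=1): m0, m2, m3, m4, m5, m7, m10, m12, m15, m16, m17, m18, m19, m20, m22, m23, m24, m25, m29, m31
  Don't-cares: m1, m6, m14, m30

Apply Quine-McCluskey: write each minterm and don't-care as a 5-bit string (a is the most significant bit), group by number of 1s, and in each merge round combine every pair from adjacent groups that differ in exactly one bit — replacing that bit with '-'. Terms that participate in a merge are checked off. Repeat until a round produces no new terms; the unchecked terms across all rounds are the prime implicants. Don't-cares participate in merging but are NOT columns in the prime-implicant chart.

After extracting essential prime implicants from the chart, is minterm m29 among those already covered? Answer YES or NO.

NO

size-2^0 implicants → 00000(✓)  00001(✓)  00010(✓)  00011(✓)  00100(✓)  00101(✓)  00110(✓)  00111(✓)  01010(✓)  01100(✓)  01110(✓)  01111(✓)  10000(✓)  10001(✓)  10010(✓)  10011(✓)  10100(✓)  10110(✓)  10111(✓)  11000(✓)  11001(✓)  11101(✓)  11110(✓)  11111(✓)
size-2^1 implicants → -0000(✓)  -0001(✓)  -0010(✓)  -0011(✓)  -0100(✓)  -0110(✓)  -0111(✓)  -1110(✓)  -1111(✓)  0-010(✓)  0-100(✓)  0-110(✓)  0-111(✓)  00-00(✓)  00-01(✓)  00-10(✓)  00-11(✓)  000-0(✓)  000-1(✓)  0000-(✓)  0001-(✓)  001-0(✓)  001-1(✓)  0010-(✓)  0011-(✓)  01-10(✓)  011-0(✓)  0111-(✓)  1-000(✓)  1-001(✓)  1-110(✓)  1-111(✓)  10-00(✓)  10-10(✓)  10-11(✓)  100-0(✓)  100-1(✓)  1000-(✓)  1001-(✓)  101-0(✓)  1011-(✓)  11-01  1100-(✓)  111-1  1111-(✓)
size-2^2 implicants → --110(✓)  --111(✓)  -0-00(✓)  -0-10(✓)  -0-11(✓)  -00-0(✓)  -00-1(✓)  -000-(✓)  -001-(✓)  -01-0(✓)  -011-(✓)  -111-(✓)  0--10  0-1-0  0-11-(✓)  00--0(✓)  00--1(✓)  00-0-(✓)  00-1-(✓)  000--(✓)  001--(✓)  1-00-  1-11-(✓)  10--0(✓)  10-1-(✓)  100--(✓)
size-2^3 implicants → --11-  -0--0  -0-1-  -00--  00---
Unchecked terms (primes): --11-, -0--0, -0-1-, -00--, 0--10, 0-1-0, 00---, 1-00-, 11-01, 111-1
Minterm coverage:
  m0 ⊆ -0--0,-00--,00---
  m2 ⊆ -0--0,-0-1-,-00--,0--10,00---
  m3 ⊆ -0-1-,-00--,00---
  m4 ⊆ -0--0,0-1-0,00---
  m5 ⊆ 00--- [E]
  m7 ⊆ --11-,-0-1-,00---
  m10 ⊆ 0--10 [E]
  m12 ⊆ 0-1-0 [E]
  m15 ⊆ --11- [E]
  m16 ⊆ -0--0,-00--,1-00-
  m17 ⊆ -00--,1-00-
  m18 ⊆ -0--0,-0-1-,-00--
  m19 ⊆ -0-1-,-00--
  m20 ⊆ -0--0 [E]
  m22 ⊆ --11-,-0--0,-0-1-
  m23 ⊆ --11-,-0-1-
  m24 ⊆ 1-00- [E]
  m25 ⊆ 1-00-,11-01
  m29 ⊆ 11-01,111-1
  m31 ⊆ --11-,111-1
E = {--11-, -0--0, 0--10, 0-1-0, 00---, 1-00-}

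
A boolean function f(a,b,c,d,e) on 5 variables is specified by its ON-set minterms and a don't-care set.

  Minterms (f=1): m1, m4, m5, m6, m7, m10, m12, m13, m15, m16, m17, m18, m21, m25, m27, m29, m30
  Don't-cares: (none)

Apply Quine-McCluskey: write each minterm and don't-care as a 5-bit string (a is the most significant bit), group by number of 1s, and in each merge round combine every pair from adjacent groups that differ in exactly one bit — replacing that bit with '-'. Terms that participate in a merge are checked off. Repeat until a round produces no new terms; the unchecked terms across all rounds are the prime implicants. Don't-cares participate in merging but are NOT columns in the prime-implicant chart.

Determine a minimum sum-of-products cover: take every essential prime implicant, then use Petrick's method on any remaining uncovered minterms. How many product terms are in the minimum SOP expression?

9

Round 0: 00001✓ 00100✓ 00101✓ 00110✓ 00111✓ 01010 01100✓ 01101✓ 01111✓ 10000✓ 10001✓ 10010✓ 10101✓ 11001✓ 11011✓ 11101✓ 11110
Round 1: -0001✓ -0101✓ -1101✓ 0-100✓ 0-101✓ 0-111✓ 00-01✓ 001-0✓ 001-1✓ 0010-✓ 0011-✓ 011-1✓ 0110-✓ 1-001✓ 1-101✓ 10-01✓ 100-0 1000- 11-01✓ 110-1
Round 2: --101 -0-01 0-1-1 0-10- 001-- 1--01
PIs = {--101, -0-01, 0-1-1, 0-10-, 001--, 01010, 1--01, 100-0, 1000-, 110-1, 11110}
Coverage chart:
  m1: -0-01 ←essential
  m4: 0-10-,001--
  m5: --101,-0-01,0-1-1,0-10-,001--
  m6: 001-- ←essential
  m7: 0-1-1,001--
  m10: 01010 ←essential
  m12: 0-10- ←essential
  m13: --101,0-1-1,0-10-
  m15: 0-1-1 ←essential
  m16: 100-0,1000-
  m17: -0-01,1--01,1000-
  m18: 100-0 ←essential
  m21: --101,-0-01,1--01
  m25: 1--01,110-1
  m27: 110-1 ←essential
  m29: --101,1--01
  m30: 11110 ←essential
Essential: -0-01, 0-1-1, 0-10-, 001--, 01010, 100-0, 110-1, 11110
Petrick residual → --101
Min cover (9 terms): cd'e + b'd'e + a'ce + a'cd' + a'b'c + a'bc'de' + ab'c'e' + abc'e + abcde'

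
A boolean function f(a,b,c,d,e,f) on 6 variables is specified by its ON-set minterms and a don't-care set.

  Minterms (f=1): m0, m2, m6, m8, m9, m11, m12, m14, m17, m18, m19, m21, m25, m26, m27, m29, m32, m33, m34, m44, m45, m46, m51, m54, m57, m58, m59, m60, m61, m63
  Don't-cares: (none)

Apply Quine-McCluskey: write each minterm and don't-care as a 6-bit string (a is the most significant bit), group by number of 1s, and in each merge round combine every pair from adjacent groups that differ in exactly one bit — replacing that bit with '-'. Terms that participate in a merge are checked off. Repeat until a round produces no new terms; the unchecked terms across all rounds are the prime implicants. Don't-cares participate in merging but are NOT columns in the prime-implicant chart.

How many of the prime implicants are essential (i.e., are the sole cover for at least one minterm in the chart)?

size-2^0 implicants → 000000(✓)  000010(✓)  000110(✓)  001000(✓)  001001(✓)  001011(✓)  001100(✓)  001110(✓)  010001(✓)  010010(✓)  010011(✓)  010101(✓)  011001(✓)  011010(✓)  011011(✓)  011101(✓)  100000(✓)  100001(✓)  100010(✓)  101100(✓)  101101(✓)  101110(✓)  110011(✓)  110110  111001(✓)  111010(✓)  111011(✓)  111100(✓)  111101(✓)  111111(✓)
size-2^1 implicants → -00000(✓)  -00010(✓)  -01100(✓)  -01110(✓)  -10011(✓)  -11001(✓)  -11010(✓)  -11011(✓)  -11101(✓)  0-0010  0-1001(✓)  0-1011(✓)  00-000  00-110  000-10  0000-0(✓)  001-00  0010-1(✓)  00100-  0011-0(✓)  01-001(✓)  01-010(✓)  01-011(✓)  01-101(✓)  010-01(✓)  0100-1(✓)  01001-(✓)  011-01(✓)  0110-1(✓)  01101-(✓)  1-1100(✓)  1-1101(✓)  1000-0(✓)  10000-  1011-0(✓)  10110-(✓)  11-011(✓)  111-01(✓)  111-11(✓)  1110-1(✓)  11101-(✓)  1111-1(✓)  11110-(✓)
size-2^2 implicants → -000-0  -011-0  -1-011  -11-01  -110-1  -1101-  0-10-1  01--01  01-0-1  01-01-  1-110-  111--1
Unchecked terms (primes): -000-0, -011-0, -1-011, -11-01, -110-1, -1101-, 0-0010, 0-10-1, 00-000, 00-110, 000-10, 001-00, 00100-, 01--01, 01-0-1, 01-01-, 1-110-, 10000-, 110110, 111--1
Minterm coverage:
  m0 ⊆ -000-0,00-000
  m2 ⊆ -000-0,0-0010,000-10
  m6 ⊆ 00-110,000-10
  m8 ⊆ 00-000,001-00,00100-
  m9 ⊆ 0-10-1,00100-
  m11 ⊆ 0-10-1 [E]
  m12 ⊆ -011-0,001-00
  m14 ⊆ -011-0,00-110
  m17 ⊆ 01--01,01-0-1
  m18 ⊆ 0-0010,01-01-
  m19 ⊆ -1-011,01-0-1,01-01-
  m21 ⊆ 01--01 [E]
  m25 ⊆ -11-01,-110-1,0-10-1,01--01,01-0-1
  m26 ⊆ -1101-,01-01-
  m27 ⊆ -1-011,-110-1,-1101-,0-10-1,01-0-1,01-01-
  m29 ⊆ -11-01,01--01
  m32 ⊆ -000-0,10000-
  m33 ⊆ 10000- [E]
  m34 ⊆ -000-0 [E]
  m44 ⊆ -011-0,1-110-
  m45 ⊆ 1-110- [E]
  m46 ⊆ -011-0 [E]
  m51 ⊆ -1-011 [E]
  m54 ⊆ 110110 [E]
  m57 ⊆ -11-01,-110-1,111--1
  m58 ⊆ -1101- [E]
  m59 ⊆ -1-011,-110-1,-1101-,111--1
  m60 ⊆ 1-110- [E]
  m61 ⊆ -11-01,1-110-,111--1
  m63 ⊆ 111--1 [E]
E = {-000-0, -011-0, -1-011, -1101-, 0-10-1, 01--01, 1-110-, 10000-, 110110, 111--1}

10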